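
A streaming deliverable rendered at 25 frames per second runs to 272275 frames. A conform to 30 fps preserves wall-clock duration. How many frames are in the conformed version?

Target frames = source frames × (target rate / source rate) = 272275 × (30)/(25) = 272275 × 6/5 = 326730.

326730 frames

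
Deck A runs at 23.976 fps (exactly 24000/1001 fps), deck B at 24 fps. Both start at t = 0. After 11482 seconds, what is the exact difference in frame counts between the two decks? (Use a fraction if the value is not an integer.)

A emits 24000/1001 × 11482 = 275568000/1001 frames; B emits 24 × 11482 = 275568.
Difference = 275568/1001 frames (≈ 275.2927); B is ahead of A.

275568/1001 frames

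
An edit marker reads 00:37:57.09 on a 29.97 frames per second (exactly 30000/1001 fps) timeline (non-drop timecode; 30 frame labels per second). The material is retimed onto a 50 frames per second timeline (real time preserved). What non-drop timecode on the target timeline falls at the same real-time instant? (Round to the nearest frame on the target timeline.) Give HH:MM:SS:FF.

Source frame index: (0×3600 + 37×60 + 57) × 30 + 9 = 68319.
Real time: 68319 / (30000/1001) = 22795773/10000 s.
Target frame: (22795773/10000) × (50) = 22795773/200 ≈ 113978.865 → 113979.
At 50 labels/s: frame 113979 → 00:37:59:29.

00:37:59:29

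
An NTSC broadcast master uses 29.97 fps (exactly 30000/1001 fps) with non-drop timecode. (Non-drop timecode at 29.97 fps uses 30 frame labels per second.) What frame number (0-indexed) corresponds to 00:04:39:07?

Total seconds to the label: (0 × 3600 + 4 × 60 + 39) = 279.
Frame index = 279 × 30 + 7 = 8377.

frame 8377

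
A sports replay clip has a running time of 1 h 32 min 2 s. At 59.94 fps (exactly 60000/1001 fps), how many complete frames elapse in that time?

330989 frames

1 h 32 min 2 s = 5522 s.
Frames = 5522 × 60000/1001 = 30120000/91 ≈ 330989.0110.
Complete frames: 330989.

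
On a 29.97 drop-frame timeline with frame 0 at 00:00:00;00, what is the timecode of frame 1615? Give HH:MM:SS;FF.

Ten DF minutes hold 17982 frames, so frame 1615 lies in block 0 (frames 0–17981) with 1615 frames into that block.
The block's first minute is 1800 frames and the rest 1798 each; 1615 frames reaches minute 0, so 0 × 18 + 0 × 2 = 0 labels have been skipped so far.
Adding those back, label number 1615 + 0 = 1615 at 30 labels/s is 53 s + 25 f = 0 h 0 min 53 s frame 25, i.e. 00:00:53;25.

00:00:53;25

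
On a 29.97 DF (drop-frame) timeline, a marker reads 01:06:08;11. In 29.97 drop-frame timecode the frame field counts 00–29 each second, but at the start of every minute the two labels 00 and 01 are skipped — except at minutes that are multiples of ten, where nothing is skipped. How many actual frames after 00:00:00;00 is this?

Complete 10-minute blocks: 6, each 17982 frames → 107892.
Remaining 6 whole minutes in the current block: 1800 + 5 × 1798 = 10790 frames.
Within the current minute: 8 × 30 + 11 − 2 = 249 (labels ;00/;01 skipped at this minute). Total = 107892 + 10790 + 249 = 118931.

118931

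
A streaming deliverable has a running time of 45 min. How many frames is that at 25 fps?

67500 frames

45 min = 2700 s.
Frames = 2700 × 25 = 67500.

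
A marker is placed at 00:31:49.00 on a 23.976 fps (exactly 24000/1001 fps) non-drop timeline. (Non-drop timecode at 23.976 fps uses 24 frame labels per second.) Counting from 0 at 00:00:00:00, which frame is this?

45816

Total seconds to the label: (0 × 3600 + 31 × 60 + 49) = 1909.
Frame index = 1909 × 24 + 0 = 45816.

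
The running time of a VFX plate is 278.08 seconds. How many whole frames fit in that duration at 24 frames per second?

Frames = 278.08 × 24 = 166848/25 ≈ 6673.9200.
Complete frames: 6673.

6673 frames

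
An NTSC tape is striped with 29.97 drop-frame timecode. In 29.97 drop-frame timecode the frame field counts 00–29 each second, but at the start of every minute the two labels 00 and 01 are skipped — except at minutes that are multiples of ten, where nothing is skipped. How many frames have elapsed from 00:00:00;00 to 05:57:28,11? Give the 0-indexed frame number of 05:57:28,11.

642807

As if non-drop at 30 labels/s: (5 × 3600 + 57 × 60 + 28) × 30 + 11 = 643451.
Minute boundaries passed: 357; those not divisible by 10: 357 − 35 = 322; dropped labels = 2 × 322 = 644.
Actual frame index = 643451 − 644 = 642807.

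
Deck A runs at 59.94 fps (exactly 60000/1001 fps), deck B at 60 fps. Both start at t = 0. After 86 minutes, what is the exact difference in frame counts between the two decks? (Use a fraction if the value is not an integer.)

86 min = 5160 s.
A emits 60000/1001 × 5160 = 309600000/1001 frames; B emits 60 × 5160 = 309600.
Difference = 309600/1001 frames (≈ 309.2907); B is ahead of A.

309600/1001 frames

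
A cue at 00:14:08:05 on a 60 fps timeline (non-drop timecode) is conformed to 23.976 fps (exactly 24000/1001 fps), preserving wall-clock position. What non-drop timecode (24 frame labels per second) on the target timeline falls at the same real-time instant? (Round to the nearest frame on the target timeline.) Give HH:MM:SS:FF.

00:14:07:06

Source frame index: (0×3600 + 14×60 + 8) × 60 + 5 = 50885.
Real time: 50885 / (60) = 10177/12 s.
Target frame: (10177/12) × (24000/1001) = 20354000/1001 ≈ 20333.666 → 20334.
At 24 labels/s: frame 20334 → 00:14:07:06.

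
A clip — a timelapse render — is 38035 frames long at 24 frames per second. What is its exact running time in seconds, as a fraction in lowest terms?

38035/24 seconds

Running time = 38035 ÷ (24) = 38035 × 1/24 = 38035/24 s.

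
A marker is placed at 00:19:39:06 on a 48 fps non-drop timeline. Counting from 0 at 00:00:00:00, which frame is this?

56598

Total seconds to the label: (0 × 3600 + 19 × 60 + 39) = 1179.
Frame index = 1179 × 48 + 6 = 56598.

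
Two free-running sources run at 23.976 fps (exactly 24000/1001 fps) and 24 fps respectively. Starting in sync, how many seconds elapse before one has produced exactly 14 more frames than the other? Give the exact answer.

The gap grows by |24 − 24000/1001| = 24/1001 frames per second.
Time for a 14-frame gap: 14 ÷ (24/1001) = 7007/12 s.

7007/12 seconds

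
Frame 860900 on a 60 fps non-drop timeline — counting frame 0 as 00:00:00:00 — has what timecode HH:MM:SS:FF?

860900 ÷ 60 = 14348 full seconds, remainder 20 frames.
14348 s = 3 h 59 min 8 s.
Timecode: 03:59:08:20.

03:59:08:20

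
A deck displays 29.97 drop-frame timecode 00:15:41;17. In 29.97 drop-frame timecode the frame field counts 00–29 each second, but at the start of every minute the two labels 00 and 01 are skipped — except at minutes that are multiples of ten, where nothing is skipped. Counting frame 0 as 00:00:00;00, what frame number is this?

Complete 10-minute blocks: 1, each 17982 frames → 17982.
Remaining 5 whole minutes in the current block: 1800 + 4 × 1798 = 8992 frames.
Within the current minute: 41 × 30 + 17 − 2 = 1245 (labels ;00/;01 skipped at this minute). Total = 17982 + 8992 + 1245 = 28219.

28219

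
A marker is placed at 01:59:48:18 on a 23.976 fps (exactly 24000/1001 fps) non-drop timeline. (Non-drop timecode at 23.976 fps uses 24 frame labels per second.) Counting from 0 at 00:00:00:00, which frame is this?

172530

Total seconds to the label: (1 × 3600 + 59 × 60 + 48) = 7188.
Frame index = 7188 × 24 + 18 = 172530.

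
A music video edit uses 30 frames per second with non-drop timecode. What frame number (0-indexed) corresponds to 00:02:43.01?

frame 4891

Total seconds to the label: (0 × 3600 + 2 × 60 + 43) = 163.
Frame index = 163 × 30 + 1 = 4891.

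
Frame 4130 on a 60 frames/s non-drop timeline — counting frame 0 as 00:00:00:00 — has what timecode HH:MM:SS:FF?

4130 ÷ 60 = 68 full seconds, remainder 50 frames.
68 s = 0 h 1 min 8 s.
Timecode: 00:01:08:50.

00:01:08:50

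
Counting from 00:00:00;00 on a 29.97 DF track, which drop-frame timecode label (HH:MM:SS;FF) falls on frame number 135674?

01:15:27;00

Each 10-minute DF block holds 10 × 60 × 30 − 9 × 2 = 17982 frames. 135674 ÷ 17982 → 7 full blocks, remainder 9800.
Within the partial block the first minute is 1800 frames and each further minute 1798, so 5 further minute boundaries passed. Total skipped labels = 18 × 7 + 2 × 5 = 136.
Non-drop label index = 135674 + 136 = 135810; at 30 labels/s that is 01:15:27:00, i.e. DF 01:15:27;00.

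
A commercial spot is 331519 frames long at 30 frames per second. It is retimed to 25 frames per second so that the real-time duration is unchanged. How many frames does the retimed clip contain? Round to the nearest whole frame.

276266 frames

Frames at target rate = 331519 × (25) / (30) = 1657595/6 ≈ 276265.833.
Nearest whole frame: 276266.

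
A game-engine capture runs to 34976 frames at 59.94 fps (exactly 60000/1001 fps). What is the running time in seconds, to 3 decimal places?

583.516 seconds

Running time = 34976 × 1001/60000 = 1094093/1875 s ≈ 583.516 s.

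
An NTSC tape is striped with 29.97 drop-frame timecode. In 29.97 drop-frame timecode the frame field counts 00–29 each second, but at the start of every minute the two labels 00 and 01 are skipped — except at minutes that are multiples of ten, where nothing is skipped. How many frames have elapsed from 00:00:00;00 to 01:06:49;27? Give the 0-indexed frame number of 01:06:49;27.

120177

Complete 10-minute blocks: 6, each 17982 frames → 107892.
Remaining 6 whole minutes in the current block: 1800 + 5 × 1798 = 10790 frames.
Within the current minute: 49 × 30 + 27 − 2 = 1495 (labels ;00/;01 skipped at this minute). Total = 107892 + 10790 + 1495 = 120177.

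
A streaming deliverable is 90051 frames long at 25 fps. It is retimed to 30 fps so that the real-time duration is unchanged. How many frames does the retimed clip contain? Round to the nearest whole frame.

108061 frames

Frames at target rate = 90051 × (30) / (25) = 540306/5 ≈ 108061.200.
Nearest whole frame: 108061.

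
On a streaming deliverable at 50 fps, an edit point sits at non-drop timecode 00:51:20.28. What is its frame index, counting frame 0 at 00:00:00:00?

Total seconds to the label: (0 × 3600 + 51 × 60 + 20) = 3080.
Frame index = 3080 × 50 + 28 = 154028.

154028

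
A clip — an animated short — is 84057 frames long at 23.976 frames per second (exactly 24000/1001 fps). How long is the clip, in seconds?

3505.877375 seconds

Running time = 84057 / (24000/1001) = 3505.877375 s.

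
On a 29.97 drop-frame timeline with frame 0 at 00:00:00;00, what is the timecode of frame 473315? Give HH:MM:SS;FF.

04:23:12;29

Ten DF minutes hold 17982 frames, so frame 473315 lies in block 26 (frames 467532–485513) with 5783 frames into that block.
The block's first minute is 1800 frames and the rest 1798 each; 5783 frames reaches minute 3, so 26 × 18 + 3 × 2 = 474 labels have been skipped so far.
Adding those back, label number 473315 + 474 = 473789 at 30 labels/s is 15792 s + 29 f = 4 h 23 min 12 s frame 29, i.e. 04:23:12;29.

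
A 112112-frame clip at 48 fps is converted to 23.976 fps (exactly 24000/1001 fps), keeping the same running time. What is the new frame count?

Target frames = source frames × (target rate / source rate) = 112112 × (24000/1001)/(48) = 112112 × 500/1001 = 56000.

56000 frames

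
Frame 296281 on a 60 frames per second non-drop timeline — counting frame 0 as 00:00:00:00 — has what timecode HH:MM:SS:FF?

296281 ÷ 60 = 4938 full seconds, remainder 1 frame.
4938 s = 1 h 22 min 18 s.
Timecode: 01:22:18:01.

01:22:18:01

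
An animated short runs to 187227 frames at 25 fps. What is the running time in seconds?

7489.08 seconds

Running time = 187227 / (25) = 7489.08 s.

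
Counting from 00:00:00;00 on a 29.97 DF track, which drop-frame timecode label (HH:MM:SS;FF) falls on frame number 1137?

00:00:37;27

Each 10-minute DF block holds 10 × 60 × 30 − 9 × 2 = 17982 frames. 1137 ÷ 17982 → 0 full blocks, remainder 1137.
Within the partial block the first minute is 1800 frames and each further minute 1798, so 0 further minute boundaries passed. Total skipped labels = 18 × 0 + 2 × 0 = 0.
Non-drop label index = 1137 + 0 = 1137; at 30 labels/s that is 00:00:37:27, i.e. DF 00:00:37;27.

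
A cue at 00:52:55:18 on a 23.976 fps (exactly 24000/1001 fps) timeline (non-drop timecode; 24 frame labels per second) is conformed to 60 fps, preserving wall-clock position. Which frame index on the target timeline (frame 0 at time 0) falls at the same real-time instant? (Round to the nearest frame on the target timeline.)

frame 190736

Source frame index: (0×3600 + 52×60 + 55) × 24 + 18 = 76218.
Real time: 76218 / (24000/1001) = 12715703/4000 s.
Target frame: (12715703/4000) × (60) = 38147109/200 ≈ 190735.545 → 190736.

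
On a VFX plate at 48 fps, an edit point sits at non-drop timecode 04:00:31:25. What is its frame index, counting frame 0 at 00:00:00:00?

frame 692713

Total seconds to the label: (4 × 3600 + 0 × 60 + 31) = 14431.
Frame index = 14431 × 48 + 25 = 692713.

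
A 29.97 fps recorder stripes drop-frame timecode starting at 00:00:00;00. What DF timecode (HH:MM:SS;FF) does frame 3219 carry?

Ten DF minutes hold 17982 frames, so frame 3219 lies in block 0 (frames 0–17981) with 3219 frames into that block.
The block's first minute is 1800 frames and the rest 1798 each; 3219 frames reaches minute 1, so 0 × 18 + 1 × 2 = 2 labels have been skipped so far.
Adding those back, label number 3219 + 2 = 3221 at 30 labels/s is 107 s + 11 f = 0 h 1 min 47 s frame 11, i.e. 00:01:47;11.

00:01:47;11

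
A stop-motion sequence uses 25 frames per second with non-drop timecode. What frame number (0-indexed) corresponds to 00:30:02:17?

Total seconds to the label: (0 × 3600 + 30 × 60 + 2) = 1802.
Frame index = 1802 × 25 + 17 = 45067.

frame 45067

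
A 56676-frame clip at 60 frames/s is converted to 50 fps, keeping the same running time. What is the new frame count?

47230 frames

Target frames = source frames × (target rate / source rate) = 56676 × (50)/(60) = 56676 × 5/6 = 47230.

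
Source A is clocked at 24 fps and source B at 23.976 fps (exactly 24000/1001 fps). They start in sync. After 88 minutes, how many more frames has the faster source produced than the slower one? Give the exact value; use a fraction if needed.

88 min = 5280 s.
A emits 24 × 5280 = 126720 frames; B emits 24000/1001 × 5280 = 11520000/91.
Difference = 11520/91 frames (≈ 126.5934); B is behind A.

11520/91 frames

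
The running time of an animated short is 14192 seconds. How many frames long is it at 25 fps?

Frames = 14192 × 25 = 354800.

354800 frames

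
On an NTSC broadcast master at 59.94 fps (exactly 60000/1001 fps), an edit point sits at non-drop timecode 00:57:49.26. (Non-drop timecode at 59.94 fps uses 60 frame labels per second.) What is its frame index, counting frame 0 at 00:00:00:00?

Total seconds to the label: (0 × 3600 + 57 × 60 + 49) = 3469.
Frame index = 3469 × 60 + 26 = 208166.

frame 208166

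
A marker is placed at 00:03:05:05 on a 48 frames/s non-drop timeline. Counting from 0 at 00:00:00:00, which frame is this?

Total seconds to the label: (0 × 3600 + 3 × 60 + 5) = 185.
Frame index = 185 × 48 + 5 = 8885.

8885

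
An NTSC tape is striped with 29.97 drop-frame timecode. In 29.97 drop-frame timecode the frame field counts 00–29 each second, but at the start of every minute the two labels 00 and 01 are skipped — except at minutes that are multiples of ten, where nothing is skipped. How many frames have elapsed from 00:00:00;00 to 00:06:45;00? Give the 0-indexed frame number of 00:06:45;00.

12138

As if non-drop at 30 labels/s: (0 × 3600 + 6 × 60 + 45) × 30 + 0 = 12150.
Minute boundaries passed: 6; those not divisible by 10: 6 − 0 = 6; dropped labels = 2 × 6 = 12.
Actual frame index = 12150 − 12 = 12138.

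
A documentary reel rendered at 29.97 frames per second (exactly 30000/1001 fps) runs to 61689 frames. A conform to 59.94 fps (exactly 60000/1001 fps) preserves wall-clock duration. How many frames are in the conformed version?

Target frames = source frames × (target rate / source rate) = 61689 × (60000/1001)/(30000/1001) = 61689 × 2 = 123378.

123378 frames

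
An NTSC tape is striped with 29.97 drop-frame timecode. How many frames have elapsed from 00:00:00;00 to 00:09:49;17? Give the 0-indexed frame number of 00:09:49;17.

As if non-drop at 30 labels/s: (0 × 3600 + 9 × 60 + 49) × 30 + 17 = 17687.
Minute boundaries passed: 9; those not divisible by 10: 9 − 0 = 9; dropped labels = 2 × 9 = 18.
Actual frame index = 17687 − 18 = 17669.

17669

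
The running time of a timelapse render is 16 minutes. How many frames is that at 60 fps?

16 min = 960 s.
Frames = 960 × 60 = 57600.

57600 frames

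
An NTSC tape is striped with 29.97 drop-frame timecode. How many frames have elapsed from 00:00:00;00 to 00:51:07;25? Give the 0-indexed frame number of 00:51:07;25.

Complete 10-minute blocks: 5, each 17982 frames → 89910.
Remaining 1 whole minute in the current block: 1800 + 0 × 1798 = 1800 frames.
Within the current minute: 7 × 30 + 25 − 2 = 233 (labels ;00/;01 skipped at this minute). Total = 89910 + 1800 + 233 = 91943.

91943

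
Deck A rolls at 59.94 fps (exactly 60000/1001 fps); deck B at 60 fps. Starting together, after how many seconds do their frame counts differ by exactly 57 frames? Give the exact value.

The gap grows by |60 − 60000/1001| = 60/1001 frames per second.
Time for a 57-frame gap: 57 ÷ (60/1001) = 950.95 s.

950.95 seconds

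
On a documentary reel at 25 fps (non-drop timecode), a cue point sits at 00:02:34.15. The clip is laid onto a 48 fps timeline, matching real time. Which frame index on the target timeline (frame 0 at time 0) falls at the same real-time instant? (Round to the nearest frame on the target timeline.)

Source frame index: (0×3600 + 2×60 + 34) × 25 + 15 = 3865.
Real time: 3865 / (25) = 773/5 s.
Target frame: (773/5) × (48) = 37104/5 ≈ 7420.800 → 7421.

frame 7421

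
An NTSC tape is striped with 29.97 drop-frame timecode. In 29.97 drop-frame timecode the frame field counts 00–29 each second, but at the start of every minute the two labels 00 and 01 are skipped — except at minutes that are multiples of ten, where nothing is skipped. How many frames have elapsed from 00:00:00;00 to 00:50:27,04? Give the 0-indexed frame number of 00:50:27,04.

90724

Complete 10-minute blocks: 5, each 17982 frames → 89910.
Remaining 0 whole minutes in the current block: 0 frames.
Within the current minute: 27 × 30 + 4 = 814. Total = 89910 + 0 + 814 = 90724.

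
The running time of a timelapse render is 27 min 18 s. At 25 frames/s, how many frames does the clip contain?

27 min 18 s = 1638 s.
Frames = 1638 × 25 = 40950.

40950 frames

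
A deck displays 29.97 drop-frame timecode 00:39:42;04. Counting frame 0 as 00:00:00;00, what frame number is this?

As if non-drop at 30 labels/s: (0 × 3600 + 39 × 60 + 42) × 30 + 4 = 71464.
Minute boundaries passed: 39; those not divisible by 10: 39 − 3 = 36; dropped labels = 2 × 36 = 72.
Actual frame index = 71464 − 72 = 71392.

71392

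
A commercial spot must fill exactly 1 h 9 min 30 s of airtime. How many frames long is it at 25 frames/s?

1 h 9 min 30 s = 4170 s.
Frames = 4170 × 25 = 104250.

104250 frames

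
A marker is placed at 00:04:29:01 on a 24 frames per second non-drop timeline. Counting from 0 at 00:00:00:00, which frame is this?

Total seconds to the label: (0 × 3600 + 4 × 60 + 29) = 269.
Frame index = 269 × 24 + 1 = 6457.

6457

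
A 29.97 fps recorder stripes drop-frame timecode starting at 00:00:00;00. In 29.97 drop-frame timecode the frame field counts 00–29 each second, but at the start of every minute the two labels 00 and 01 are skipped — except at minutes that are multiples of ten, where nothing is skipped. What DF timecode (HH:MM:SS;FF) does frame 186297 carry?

01:43:36;03

Ten DF minutes hold 17982 frames, so frame 186297 lies in block 10 (frames 179820–197801) with 6477 frames into that block.
The block's first minute is 1800 frames and the rest 1798 each; 6477 frames reaches minute 3, so 10 × 18 + 3 × 2 = 186 labels have been skipped so far.
Adding those back, label number 186297 + 186 = 186483 at 30 labels/s is 6216 s + 3 f = 1 h 43 min 36 s frame 3, i.e. 01:43:36;03.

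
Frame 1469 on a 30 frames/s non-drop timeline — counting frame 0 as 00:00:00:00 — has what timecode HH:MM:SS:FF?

00:00:48:29

1469 ÷ 30 = 48 full seconds, remainder 29 frames.
48 s = 0 h 0 min 48 s.
Timecode: 00:00:48:29.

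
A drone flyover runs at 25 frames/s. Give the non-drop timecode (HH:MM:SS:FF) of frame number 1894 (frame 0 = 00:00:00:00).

00:01:15:19

1894 ÷ 25 = 75 full seconds, remainder 19 frames.
75 s = 0 h 1 min 15 s.
Timecode: 00:01:15:19.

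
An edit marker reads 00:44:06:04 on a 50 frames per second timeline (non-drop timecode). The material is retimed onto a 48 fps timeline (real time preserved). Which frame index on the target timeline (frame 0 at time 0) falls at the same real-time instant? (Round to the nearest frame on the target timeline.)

Source frame index: (0×3600 + 44×60 + 6) × 50 + 4 = 132304.
Real time: 132304 / (50) = 66152/25 s.
Target frame: (66152/25) × (48) = 3175296/25 ≈ 127011.840 → 127012.

frame 127012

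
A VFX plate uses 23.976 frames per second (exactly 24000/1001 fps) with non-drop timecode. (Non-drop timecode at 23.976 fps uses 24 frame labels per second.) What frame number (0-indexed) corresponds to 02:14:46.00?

Total seconds to the label: (2 × 3600 + 14 × 60 + 46) = 8086.
Frame index = 8086 × 24 + 0 = 194064.

frame 194064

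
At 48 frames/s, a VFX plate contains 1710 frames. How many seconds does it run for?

Running time = 1710 / (48) = 35.625 s.

35.625 seconds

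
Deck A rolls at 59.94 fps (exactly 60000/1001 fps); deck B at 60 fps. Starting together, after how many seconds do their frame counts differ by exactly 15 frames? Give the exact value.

The gap grows by |60 − 60000/1001| = 60/1001 frames per second.
Time for a 15-frame gap: 15 ÷ (60/1001) = 250.25 s.

250.25 seconds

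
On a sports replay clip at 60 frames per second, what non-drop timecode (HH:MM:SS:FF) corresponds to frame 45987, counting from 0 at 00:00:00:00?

45987 ÷ 60 = 766 full seconds, remainder 27 frames.
766 s = 0 h 12 min 46 s.
Timecode: 00:12:46:27.

00:12:46:27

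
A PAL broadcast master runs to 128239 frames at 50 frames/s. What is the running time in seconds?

2564.78 seconds

Running time = 128239 / (50) = 2564.78 s.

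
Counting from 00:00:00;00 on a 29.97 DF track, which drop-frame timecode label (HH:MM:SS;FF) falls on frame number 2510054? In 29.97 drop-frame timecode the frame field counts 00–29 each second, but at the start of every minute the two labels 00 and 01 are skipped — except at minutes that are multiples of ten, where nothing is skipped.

Ten DF minutes hold 17982 frames, so frame 2510054 lies in block 139 (frames 2499498–2517479) with 10556 frames into that block.
The block's first minute is 1800 frames and the rest 1798 each; 10556 frames reaches minute 5, so 139 × 18 + 5 × 2 = 2512 labels have been skipped so far.
Adding those back, label number 2510054 + 2512 = 2512566 at 30 labels/s is 83752 s + 6 f = 23 h 15 min 52 s frame 6, i.e. 23:15:52;06.

23:15:52;06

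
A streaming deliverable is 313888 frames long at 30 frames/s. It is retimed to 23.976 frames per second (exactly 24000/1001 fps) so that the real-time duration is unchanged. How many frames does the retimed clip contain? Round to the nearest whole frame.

Frames at target rate = 313888 × (24000/1001) / (30) = 251110400/1001 ≈ 250859.540.
Nearest whole frame: 250860.

250860 frames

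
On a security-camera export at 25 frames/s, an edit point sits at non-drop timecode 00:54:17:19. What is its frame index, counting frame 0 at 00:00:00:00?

Total seconds to the label: (0 × 3600 + 54 × 60 + 17) = 3257.
Frame index = 3257 × 25 + 19 = 81444.

frame 81444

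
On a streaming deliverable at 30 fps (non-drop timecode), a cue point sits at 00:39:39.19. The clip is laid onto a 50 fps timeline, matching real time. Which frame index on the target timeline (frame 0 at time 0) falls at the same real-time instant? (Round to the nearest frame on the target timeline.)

frame 118982

Source frame index: (0×3600 + 39×60 + 39) × 30 + 19 = 71389.
Real time: 71389 / (30) = 71389/30 s.
Target frame: (71389/30) × (50) = 356945/3 ≈ 118981.667 → 118982.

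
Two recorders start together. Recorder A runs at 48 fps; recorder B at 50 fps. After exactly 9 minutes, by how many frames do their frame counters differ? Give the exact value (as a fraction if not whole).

9 min = 540 s.
A emits 48 × 540 = 25920 frames; B emits 50 × 540 = 27000.
Difference = 1080 frames; B is ahead of A.

1080 frames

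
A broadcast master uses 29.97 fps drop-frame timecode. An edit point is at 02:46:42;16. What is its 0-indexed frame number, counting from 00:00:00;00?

Complete 10-minute blocks: 16, each 17982 frames → 287712.
Remaining 6 whole minutes in the current block: 1800 + 5 × 1798 = 10790 frames.
Within the current minute: 42 × 30 + 16 − 2 = 1274 (labels ;00/;01 skipped at this minute). Total = 287712 + 10790 + 1274 = 299776.

299776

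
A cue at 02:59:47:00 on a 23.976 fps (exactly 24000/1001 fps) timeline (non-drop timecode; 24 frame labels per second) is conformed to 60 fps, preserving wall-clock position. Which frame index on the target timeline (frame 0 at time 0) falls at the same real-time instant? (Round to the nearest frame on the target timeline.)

Source frame index: (2×3600 + 59×60 + 47) × 24 + 0 = 258888.
Real time: 258888 / (24000/1001) = 10797787/1000 s.
Target frame: (10797787/1000) × (60) = 32393361/50 ≈ 647867.220 → 647867.

frame 647867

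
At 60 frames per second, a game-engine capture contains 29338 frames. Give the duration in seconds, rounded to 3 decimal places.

488.967 seconds

Running time = 29338 × 1/60 = 14669/30 s ≈ 488.967 s.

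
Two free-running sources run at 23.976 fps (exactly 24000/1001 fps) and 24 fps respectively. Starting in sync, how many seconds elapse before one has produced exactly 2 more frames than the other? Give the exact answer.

1001/12 seconds

The gap grows by |24 − 24000/1001| = 24/1001 frames per second.
Time for a 2-frame gap: 2 ÷ (24/1001) = 1001/12 s.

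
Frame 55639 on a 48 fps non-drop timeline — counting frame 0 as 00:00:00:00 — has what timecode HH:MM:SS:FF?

00:19:19:07

55639 ÷ 48 = 1159 full seconds, remainder 7 frames.
1159 s = 0 h 19 min 19 s.
Timecode: 00:19:19:07.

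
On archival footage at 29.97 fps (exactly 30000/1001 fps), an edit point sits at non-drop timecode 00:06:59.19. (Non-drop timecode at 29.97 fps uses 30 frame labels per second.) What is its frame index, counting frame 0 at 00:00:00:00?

Total seconds to the label: (0 × 3600 + 6 × 60 + 59) = 419.
Frame index = 419 × 30 + 19 = 12589.

frame 12589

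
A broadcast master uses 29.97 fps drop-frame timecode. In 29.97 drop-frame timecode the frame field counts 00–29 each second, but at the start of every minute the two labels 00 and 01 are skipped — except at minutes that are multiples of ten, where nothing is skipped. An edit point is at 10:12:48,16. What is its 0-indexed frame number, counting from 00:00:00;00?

1101954

As if non-drop at 30 labels/s: (10 × 3600 + 12 × 60 + 48) × 30 + 16 = 1103056.
Minute boundaries passed: 612; those not divisible by 10: 612 − 61 = 551; dropped labels = 2 × 551 = 1102.
Actual frame index = 1103056 − 1102 = 1101954.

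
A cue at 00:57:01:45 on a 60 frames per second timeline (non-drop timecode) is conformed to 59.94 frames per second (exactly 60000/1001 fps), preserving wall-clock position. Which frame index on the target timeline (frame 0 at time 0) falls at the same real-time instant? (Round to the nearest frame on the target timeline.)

Source frame index: (0×3600 + 57×60 + 1) × 60 + 45 = 205305.
Real time: 205305 / (60) = 13687/4 s.
Target frame: (13687/4) × (60000/1001) = 205305000/1001 ≈ 205099.900 → 205100.

frame 205100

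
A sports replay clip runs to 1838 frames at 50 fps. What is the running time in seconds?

Running time = 1838 / (50) = 36.76 s.

36.76 seconds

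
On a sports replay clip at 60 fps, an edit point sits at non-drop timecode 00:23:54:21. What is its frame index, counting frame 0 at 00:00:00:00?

Total seconds to the label: (0 × 3600 + 23 × 60 + 54) = 1434.
Frame index = 1434 × 60 + 21 = 86061.

frame 86061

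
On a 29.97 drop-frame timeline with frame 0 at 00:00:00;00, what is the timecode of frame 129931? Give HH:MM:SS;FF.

Ten DF minutes hold 17982 frames, so frame 129931 lies in block 7 (frames 125874–143855) with 4057 frames into that block.
The block's first minute is 1800 frames and the rest 1798 each; 4057 frames reaches minute 2, so 7 × 18 + 2 × 2 = 130 labels have been skipped so far.
Adding those back, label number 129931 + 130 = 130061 at 30 labels/s is 4335 s + 11 f = 1 h 12 min 15 s frame 11, i.e. 01:12:15;11.

01:12:15;11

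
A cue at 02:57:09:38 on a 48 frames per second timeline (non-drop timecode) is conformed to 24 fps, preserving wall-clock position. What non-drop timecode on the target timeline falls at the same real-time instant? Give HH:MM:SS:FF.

02:57:09:19

Source frame index: (2×3600 + 57×60 + 9) × 48 + 38 = 510230.
Real time: 510230 / (48) = 255115/24 s.
Target frame: (255115/24) × (24) = 255115.
At 24 labels/s: frame 255115 → 02:57:09:19.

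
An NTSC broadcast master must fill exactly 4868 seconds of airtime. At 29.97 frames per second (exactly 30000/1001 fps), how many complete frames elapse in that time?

Frames = 4868 × 30000/1001 = 146040000/1001 ≈ 145894.1059.
Complete frames: 145894.

145894 frames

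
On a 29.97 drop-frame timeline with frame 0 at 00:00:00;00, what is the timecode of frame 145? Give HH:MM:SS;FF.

00:00:04;25

Ten DF minutes hold 17982 frames, so frame 145 lies in block 0 (frames 0–17981) with 145 frames into that block.
The block's first minute is 1800 frames and the rest 1798 each; 145 frames reaches minute 0, so 0 × 18 + 0 × 2 = 0 labels have been skipped so far.
Adding those back, label number 145 + 0 = 145 at 30 labels/s is 4 s + 25 f = 0 h 0 min 4 s frame 25, i.e. 00:00:04;25.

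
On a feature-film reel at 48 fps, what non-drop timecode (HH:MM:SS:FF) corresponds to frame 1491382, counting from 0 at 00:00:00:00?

08:37:50:22

1491382 ÷ 48 = 31070 full seconds, remainder 22 frames.
31070 s = 8 h 37 min 50 s.
Timecode: 08:37:50:22.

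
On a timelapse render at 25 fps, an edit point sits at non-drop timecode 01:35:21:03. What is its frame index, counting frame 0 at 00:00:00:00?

Total seconds to the label: (1 × 3600 + 35 × 60 + 21) = 5721.
Frame index = 5721 × 25 + 3 = 143028.

143028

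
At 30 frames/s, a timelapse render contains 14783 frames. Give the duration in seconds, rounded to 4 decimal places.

492.7667 seconds

Running time = 14783 × 1/30 = 14783/30 s ≈ 492.7667 s.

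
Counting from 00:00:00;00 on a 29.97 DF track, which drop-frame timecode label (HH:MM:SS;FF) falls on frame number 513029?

Ten DF minutes hold 17982 frames, so frame 513029 lies in block 28 (frames 503496–521477) with 9533 frames into that block.
The block's first minute is 1800 frames and the rest 1798 each; 9533 frames reaches minute 5, so 28 × 18 + 5 × 2 = 514 labels have been skipped so far.
Adding those back, label number 513029 + 514 = 513543 at 30 labels/s is 17118 s + 3 f = 4 h 45 min 18 s frame 3, i.e. 04:45:18;03.

04:45:18;03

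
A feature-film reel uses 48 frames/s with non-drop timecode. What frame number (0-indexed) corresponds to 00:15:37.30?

Total seconds to the label: (0 × 3600 + 15 × 60 + 37) = 937.
Frame index = 937 × 48 + 30 = 45006.

45006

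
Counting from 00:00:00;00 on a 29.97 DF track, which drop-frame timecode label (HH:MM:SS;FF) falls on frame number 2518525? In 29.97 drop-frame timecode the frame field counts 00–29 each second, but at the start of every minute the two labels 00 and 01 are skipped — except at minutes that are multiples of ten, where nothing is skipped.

Each 10-minute DF block holds 10 × 60 × 30 − 9 × 2 = 17982 frames. 2518525 ÷ 17982 → 140 full blocks, remainder 1045.
Within the partial block the first minute is 1800 frames and each further minute 1798, so 0 further minute boundaries passed. Total skipped labels = 18 × 140 + 2 × 0 = 2520.
Non-drop label index = 2518525 + 2520 = 2521045; at 30 labels/s that is 23:20:34:25, i.e. DF 23:20:34;25.

23:20:34;25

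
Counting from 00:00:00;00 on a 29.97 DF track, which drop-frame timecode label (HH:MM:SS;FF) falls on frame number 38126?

Each 10-minute DF block holds 10 × 60 × 30 − 9 × 2 = 17982 frames. 38126 ÷ 17982 → 2 full blocks, remainder 2162.
Within the partial block the first minute is 1800 frames and each further minute 1798, so 1 further minute boundary passed. Total skipped labels = 18 × 2 + 2 × 1 = 38.
Non-drop label index = 38126 + 38 = 38164; at 30 labels/s that is 00:21:12:04, i.e. DF 00:21:12;04.

00:21:12;04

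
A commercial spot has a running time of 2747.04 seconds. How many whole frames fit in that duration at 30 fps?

82411 frames

Frames = 2747.04 × 30 = 412056/5 ≈ 82411.2000.
Complete frames: 82411.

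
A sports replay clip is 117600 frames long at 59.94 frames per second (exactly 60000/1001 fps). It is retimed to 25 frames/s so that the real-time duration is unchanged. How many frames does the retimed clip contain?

49049 frames

Target frames = source frames × (target rate / source rate) = 117600 × (25)/(60000/1001) = 117600 × 1001/2400 = 49049.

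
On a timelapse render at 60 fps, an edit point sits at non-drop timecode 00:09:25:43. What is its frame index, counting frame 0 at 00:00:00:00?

frame 33943

Total seconds to the label: (0 × 3600 + 9 × 60 + 25) = 565.
Frame index = 565 × 60 + 43 = 33943.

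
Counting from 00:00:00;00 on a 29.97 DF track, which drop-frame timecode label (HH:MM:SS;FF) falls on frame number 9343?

Each 10-minute DF block holds 10 × 60 × 30 − 9 × 2 = 17982 frames. 9343 ÷ 17982 → 0 full blocks, remainder 9343.
Within the partial block the first minute is 1800 frames and each further minute 1798, so 5 further minute boundaries passed. Total skipped labels = 18 × 0 + 2 × 5 = 10.
Non-drop label index = 9343 + 10 = 9353; at 30 labels/s that is 00:05:11:23, i.e. DF 00:05:11;23.

00:05:11;23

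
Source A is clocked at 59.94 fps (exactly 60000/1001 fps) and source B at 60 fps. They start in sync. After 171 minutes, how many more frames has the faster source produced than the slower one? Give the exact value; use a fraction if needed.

171 min = 10260 s.
A emits 60000/1001 × 10260 = 615600000/1001 frames; B emits 60 × 10260 = 615600.
Difference = 615600/1001 frames (≈ 614.9850); B is ahead of A.

615600/1001 frames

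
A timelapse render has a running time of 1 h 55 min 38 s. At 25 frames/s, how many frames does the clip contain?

1 h 55 min 38 s = 6938 s.
Frames = 6938 × 25 = 173450.

173450 frames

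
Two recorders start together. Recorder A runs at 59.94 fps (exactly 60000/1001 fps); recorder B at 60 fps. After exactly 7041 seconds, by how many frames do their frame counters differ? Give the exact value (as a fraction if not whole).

A emits 60000/1001 × 7041 = 422460000/1001 frames; B emits 60 × 7041 = 422460.
Difference = 422460/1001 frames (≈ 422.0380); B is ahead of A.

422460/1001 frames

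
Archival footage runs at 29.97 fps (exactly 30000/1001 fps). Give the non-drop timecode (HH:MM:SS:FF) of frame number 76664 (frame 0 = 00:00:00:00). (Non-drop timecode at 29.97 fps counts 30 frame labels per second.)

00:42:35:14

76664 ÷ 30 = 2555 full seconds, remainder 14 frames.
2555 s = 0 h 42 min 35 s.
Timecode: 00:42:35:14.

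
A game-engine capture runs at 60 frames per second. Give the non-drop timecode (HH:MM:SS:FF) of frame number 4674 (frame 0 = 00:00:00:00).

4674 ÷ 60 = 77 full seconds, remainder 54 frames.
77 s = 0 h 1 min 17 s.
Timecode: 00:01:17:54.

00:01:17:54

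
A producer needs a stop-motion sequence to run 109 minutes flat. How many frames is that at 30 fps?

196200 frames

109 min = 6540 s.
Frames = 6540 × 30 = 196200.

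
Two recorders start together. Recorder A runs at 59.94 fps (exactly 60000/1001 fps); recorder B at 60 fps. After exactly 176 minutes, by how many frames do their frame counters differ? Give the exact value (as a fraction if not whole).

57600/91 frames

176 min = 10560 s.
A emits 60000/1001 × 10560 = 57600000/91 frames; B emits 60 × 10560 = 633600.
Difference = 57600/91 frames (≈ 632.9670); B is ahead of A.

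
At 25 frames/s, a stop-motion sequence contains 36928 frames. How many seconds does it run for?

1477.12 seconds

Running time = 36928 / (25) = 1477.12 s.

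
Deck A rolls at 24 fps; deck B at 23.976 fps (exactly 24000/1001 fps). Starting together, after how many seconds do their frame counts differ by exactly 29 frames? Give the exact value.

The gap grows by |24000/1001 − 24| = 24/1001 frames per second.
Time for a 29-frame gap: 29 ÷ (24/1001) = 29029/24 s.

29029/24 seconds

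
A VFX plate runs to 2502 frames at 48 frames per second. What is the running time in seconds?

Running time = 2502 / (48) = 52.125 s.

52.125 seconds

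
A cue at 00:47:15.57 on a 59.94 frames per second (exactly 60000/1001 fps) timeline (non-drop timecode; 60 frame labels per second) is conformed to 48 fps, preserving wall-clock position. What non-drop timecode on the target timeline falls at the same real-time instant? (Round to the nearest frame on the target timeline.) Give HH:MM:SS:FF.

00:47:18:38

Source frame index: (0×3600 + 47×60 + 15) × 60 + 57 = 170157.
Real time: 170157 / (60000/1001) = 56775719/20000 s.
Target frame: (56775719/20000) × (48) = 170327157/1250 ≈ 136261.726 → 136262.
At 48 labels/s: frame 136262 → 00:47:18:38.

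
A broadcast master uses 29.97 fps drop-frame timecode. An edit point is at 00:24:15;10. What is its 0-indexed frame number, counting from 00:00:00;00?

Complete 10-minute blocks: 2, each 17982 frames → 35964.
Remaining 4 whole minutes in the current block: 1800 + 3 × 1798 = 7194 frames.
Within the current minute: 15 × 30 + 10 − 2 = 458 (labels ;00/;01 skipped at this minute). Total = 35964 + 7194 + 458 = 43616.

43616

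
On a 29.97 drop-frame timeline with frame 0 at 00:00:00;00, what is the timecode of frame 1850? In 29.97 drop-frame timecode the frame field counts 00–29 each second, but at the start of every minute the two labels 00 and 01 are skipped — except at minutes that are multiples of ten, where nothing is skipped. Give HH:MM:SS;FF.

00:01:01;22

Each 10-minute DF block holds 10 × 60 × 30 − 9 × 2 = 17982 frames. 1850 ÷ 17982 → 0 full blocks, remainder 1850.
Within the partial block the first minute is 1800 frames and each further minute 1798, so 1 further minute boundary passed. Total skipped labels = 18 × 0 + 2 × 1 = 2.
Non-drop label index = 1850 + 2 = 1852; at 30 labels/s that is 00:01:01:22, i.e. DF 00:01:01;22.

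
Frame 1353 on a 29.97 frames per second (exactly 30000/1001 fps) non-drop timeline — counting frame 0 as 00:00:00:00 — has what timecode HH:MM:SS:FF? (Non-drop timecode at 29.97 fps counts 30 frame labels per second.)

00:00:45:03

1353 ÷ 30 = 45 full seconds, remainder 3 frames.
45 s = 0 h 0 min 45 s.
Timecode: 00:00:45:03.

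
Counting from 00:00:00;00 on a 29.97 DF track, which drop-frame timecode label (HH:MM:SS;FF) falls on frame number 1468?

Each 10-minute DF block holds 10 × 60 × 30 − 9 × 2 = 17982 frames. 1468 ÷ 17982 → 0 full blocks, remainder 1468.
Within the partial block the first minute is 1800 frames and each further minute 1798, so 0 further minute boundaries passed. Total skipped labels = 18 × 0 + 2 × 0 = 0.
Non-drop label index = 1468 + 0 = 1468; at 30 labels/s that is 00:00:48:28, i.e. DF 00:00:48;28.

00:00:48;28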